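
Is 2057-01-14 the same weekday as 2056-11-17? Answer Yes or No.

No

From Nov 17, 2056 to Jan 14, 2057 is 58 days.
58 mod 7 = 2, so they are different weekdays.
(Nov 17, 2056 is a Friday; Jan 14, 2057 is a Sunday.)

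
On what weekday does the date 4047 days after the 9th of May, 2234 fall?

Saturday

First find the weekday of May 9, 2234. Doomsday rule: the anchor day for the 2200s is Friday. For year 34: 34÷12 = 2 r 10, and 10÷4 = 2, so 2+10+2 = 14.
Friday + 14 ≡ Friday — that's 2234's doomsday.
In May the doomsday date is May 9.
May 9 is the doomsday itself: Friday.
4047 mod 7 = 1, so 4047 days after a Friday is Friday + 1 = Saturday.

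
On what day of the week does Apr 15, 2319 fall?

Doomsday rule: the anchor day for the 2300s is Wednesday. For year 19: 19÷12 = 1 r 7, and 7÷4 = 1, so 1+7+1 = 9.
Wednesday + 9 ≡ Friday — that's 2319's doomsday.
In April the doomsday date is Apr 4.
Apr 15 is 11 days after Apr 4; 11 mod 7 = 4, so Friday + 4 = Tuesday.

Tuesday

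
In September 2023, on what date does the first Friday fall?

September 1, 2023 is a Friday.
The first Friday is therefore September 1 (same day).

September 1, 2023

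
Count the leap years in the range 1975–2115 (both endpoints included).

34

Multiples of 4 in [1975,2115]: 35.
Of those, multiples of 100: 2 (not leap unless ÷400).
Multiples of 400: 1.
Leap years = 35 − 2 + 1 = 34.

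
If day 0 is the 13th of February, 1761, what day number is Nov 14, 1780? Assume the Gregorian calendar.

Feb 13, 1761 → Feb 13, 1762: 365 days.
Feb 13, 1762 → Feb 13, 1763: 365 days.
Feb 13, 1763 → Feb 13, 1764: 365 days.
Feb 13, 1764 → Feb 13, 1765: 366 days (Feb 29, 1764 is in that span).
Feb 13, 1765 → Feb 13, 1766: 365 days.
Feb 13, 1766 → Feb 13, 1767: 365 days.
Feb 13, 1767 → Feb 13, 1768: 365 days.
Feb 13, 1768 → Feb 13, 1769: 366 days (Feb 29, 1768 is in that span).
Feb 13, 1769 → Feb 13, 1770: 365 days.
Feb 13, 1770 → Feb 13, 1771: 365 days.
Feb 13, 1771 → Feb 13, 1772: 365 days.
Feb 13, 1772 → Feb 13, 1773: 366 days (Feb 29, 1772 is in that span).
Feb 13, 1773 → Feb 13, 1774: 365 days.
Feb 13, 1774 → Feb 13, 1775: 365 days.
Feb 13, 1775 → Feb 13, 1776: 365 days.
Feb 13, 1776 → Feb 13, 1777: 366 days (Feb 29, 1776 is in that span).
Feb 13, 1777 → Feb 13, 1778: 365 days.
Feb 13, 1778 → Feb 13, 1779: 365 days.
Feb 13, 1779 → Feb 13, 1780: 365 days.
Feb 13, 1780 → Mar 13, 1780: 29 days (February has 29).
Mar 13, 1780 → Apr 13, 1780: 31 days (March has 31).
Apr 13, 1780 → May 13, 1780: 30 days (April has 30).
May 13, 1780 → Jun 13, 1780: 31 days (May has 31).
Jun 13, 1780 → Jul 13, 1780: 30 days (June has 30).
Jul 13, 1780 → Aug 13, 1780: 31 days (July has 31).
Aug 13, 1780 → Sep 13, 1780: 31 days (August has 31).
Sep 13, 1780 → Oct 13, 1780: 30 days (September has 30).
Oct 13, 1780 → Nov 13, 1780: 31 days (October has 31).
Nov 13, 1780 → Nov 14, 1780: 1 days.
Total: 7214 days.

7214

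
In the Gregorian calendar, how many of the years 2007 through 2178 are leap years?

42

Multiples of 4 in [2007,2178]: 43.
Of those, multiples of 100: 1 (not leap unless ÷400).
Multiples of 400: 0.
Leap years = 43 − 1 + 0 = 42.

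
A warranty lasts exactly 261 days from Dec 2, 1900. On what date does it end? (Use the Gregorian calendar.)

August 20, 1901

Dec has 31 days: +30 → Jan 1, 1901 (231 left).
Jan has 31 days: +31 → Feb 1, 1901 (200 left).
Feb has 28 days: +28 → Mar 1, 1901 (172 left).
Mar has 31 days: +31 → Apr 1, 1901 (141 left).
Apr has 30 days: +30 → May 1, 1901 (111 left).
May has 31 days: +31 → Jun 1, 1901 (80 left).
Jun has 30 days: +30 → Jul 1, 1901 (50 left).
Jul has 31 days: +31 → Aug 1, 1901 (19 left).
+19 → Aug 20, 1901.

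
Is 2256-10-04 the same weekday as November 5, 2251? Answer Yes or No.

From Nov 5, 2251 to Oct 4, 2256 is 1795 days.
1795 mod 7 = 3, so they are different weekdays.
(Nov 5, 2251 is a Wednesday; Oct 4, 2256 is a Saturday.)

No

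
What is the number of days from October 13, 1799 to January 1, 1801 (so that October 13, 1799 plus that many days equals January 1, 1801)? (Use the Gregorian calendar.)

Oct 13, 1799 → Oct 13, 1800: 365 days.
Oct 13, 1800 → Nov 13, 1800: 31 days (October has 31).
Nov 13, 1800 → Dec 13, 1800: 30 days (November has 30).
Dec 13, 1800 → Jan 1, 1801: 19 days.
Total: 445 days.

445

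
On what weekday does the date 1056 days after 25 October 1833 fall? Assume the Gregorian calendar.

Oct 25, 1833 is a Friday.
1056 mod 7 = 6, so 1056 days after a Friday is Friday + 6 = Thursday.

Thursday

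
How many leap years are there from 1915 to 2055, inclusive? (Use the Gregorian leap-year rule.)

35

Multiples of 4 in [1915,2055]: 35.
Of those, multiples of 100: 1 (not leap unless ÷400).
Multiples of 400: 1.
Leap years = 35 − 1 + 1 = 35.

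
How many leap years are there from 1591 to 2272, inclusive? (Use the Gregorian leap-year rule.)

Multiples of 4 in [1591,2272]: 171.
Of those, multiples of 100: 7 (not leap unless ÷400).
Multiples of 400: 2.
Leap years = 171 − 7 + 2 = 166.

166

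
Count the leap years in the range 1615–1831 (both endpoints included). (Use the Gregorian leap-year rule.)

Multiples of 4 in [1615,1831]: 54.
Of those, multiples of 100: 2 (not leap unless ÷400).
Multiples of 400: 0.
Leap years = 54 − 2 + 0 = 52.

52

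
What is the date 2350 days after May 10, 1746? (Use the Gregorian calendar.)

October 15, 1752

+365 (one year) → May 10, 1747 (1985 left).
+366 (one year; includes Feb 29, 1748) → May 10, 1748 (1619 left).
+365 (one year) → May 10, 1749 (1254 left).
+365 (one year) → May 10, 1750 (889 left).
+365 (one year) → May 10, 1751 (524 left).
+366 (one year; includes Feb 29, 1752) → May 10, 1752 (158 left).
May has 31 days: +22 → Jun 1, 1752 (136 left).
Jun has 30 days: +30 → Jul 1, 1752 (106 left).
Jul has 31 days: +31 → Aug 1, 1752 (75 left).
Aug has 31 days: +31 → Sep 1, 1752 (44 left).
Sep has 30 days: +30 → Oct 1, 1752 (14 left).
+14 → Oct 15, 1752.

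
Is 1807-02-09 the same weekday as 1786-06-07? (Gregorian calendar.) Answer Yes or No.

From Jun 7, 1786 to Feb 9, 1807 is 7551 days.
7551 mod 7 = 5, so they are different weekdays.
(Jun 7, 1786 is a Wednesday; Feb 9, 1807 is a Monday.)

No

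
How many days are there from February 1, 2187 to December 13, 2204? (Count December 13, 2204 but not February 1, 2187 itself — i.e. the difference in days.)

6524

Feb 1, 2187 → Feb 1, 2188: 365 days.
Feb 1, 2188 → Feb 1, 2189: 366 days (Feb 29, 2188 is in that span).
Feb 1, 2189 → Feb 1, 2190: 365 days.
Feb 1, 2190 → Feb 1, 2191: 365 days.
Feb 1, 2191 → Feb 1, 2192: 365 days.
Feb 1, 2192 → Feb 1, 2193: 366 days (Feb 29, 2192 is in that span).
Feb 1, 2193 → Feb 1, 2194: 365 days.
Feb 1, 2194 → Feb 1, 2195: 365 days.
Feb 1, 2195 → Feb 1, 2196: 365 days.
Feb 1, 2196 → Feb 1, 2197: 366 days (Feb 29, 2196 is in that span).
Feb 1, 2197 → Feb 1, 2198: 365 days.
Feb 1, 2198 → Feb 1, 2199: 365 days.
Feb 1, 2199 → Feb 1, 2200: 365 days.
Feb 1, 2200 → Feb 1, 2201: 365 days.
Feb 1, 2201 → Feb 1, 2202: 365 days.
Feb 1, 2202 → Feb 1, 2203: 365 days.
Feb 1, 2203 → Feb 1, 2204: 365 days.
Feb 1, 2204 → Mar 1, 2204: 29 days (February has 29).
Mar 1, 2204 → Apr 1, 2204: 31 days (March has 31).
Apr 1, 2204 → May 1, 2204: 30 days (April has 30).
May 1, 2204 → Jun 1, 2204: 31 days (May has 31).
Jun 1, 2204 → Jul 1, 2204: 30 days (June has 30).
Jul 1, 2204 → Aug 1, 2204: 31 days (July has 31).
Aug 1, 2204 → Sep 1, 2204: 31 days (August has 31).
Sep 1, 2204 → Oct 1, 2204: 30 days (September has 30).
Oct 1, 2204 → Nov 1, 2204: 31 days (October has 31).
Nov 1, 2204 → Dec 1, 2204: 30 days (November has 30).
Dec 1, 2204 → Dec 13, 2204: 12 days.
Total: 6524 days.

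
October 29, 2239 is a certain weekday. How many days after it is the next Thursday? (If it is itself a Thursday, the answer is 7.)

2

Oct 29, 2239 is a Tuesday.
From Tuesday to the next Thursday is 2 days.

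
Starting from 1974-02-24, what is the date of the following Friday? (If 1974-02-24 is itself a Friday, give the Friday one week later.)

Feb 24, 1974 is a Sunday.
From Sunday to the next Friday is 5 days.
Feb 24, 1974 + 5 = Mar 1, 1974.

March 1, 1974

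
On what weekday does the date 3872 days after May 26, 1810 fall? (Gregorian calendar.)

May 26, 1810 is a Saturday.
3872 mod 7 = 1, so 3872 days after a Saturday is Saturday + 1 = Sunday.

Sunday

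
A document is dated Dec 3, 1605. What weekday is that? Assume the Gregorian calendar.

Doomsday rule: the anchor day for the 1600s is Tuesday. For year 05: 5÷12 = 0 r 5, and 5÷4 = 1, so 0+5+1 = 6.
Tuesday + 6 ≡ Monday — that's 1605's doomsday.
In December the doomsday date is Dec 12.
Dec 3 is 9 days before Dec 12; 9 mod 7 = 2, so Monday − 2 = Saturday.

Saturday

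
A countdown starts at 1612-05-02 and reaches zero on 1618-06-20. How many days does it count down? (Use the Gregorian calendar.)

2240

May 2, 1612 → May 2, 1613: 365 days.
May 2, 1613 → May 2, 1614: 365 days.
May 2, 1614 → May 2, 1615: 365 days.
May 2, 1615 → May 2, 1616: 366 days (Feb 29, 1616 is in that span).
May 2, 1616 → May 2, 1617: 365 days.
May 2, 1617 → May 2, 1618: 365 days.
May 2, 1618 → Jun 2, 1618: 31 days (May has 31).
Jun 2, 1618 → Jun 20, 1618: 18 days.
Total: 2240 days.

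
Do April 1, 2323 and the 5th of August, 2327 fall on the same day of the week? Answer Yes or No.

From Apr 1, 2323 to Aug 5, 2327 is 1587 days.
1587 mod 7 = 5, so they are different weekdays.
(Apr 1, 2323 is a Sunday; Aug 5, 2327 is a Friday.)

No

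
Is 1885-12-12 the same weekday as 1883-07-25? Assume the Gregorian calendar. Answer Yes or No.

From Jul 25, 1883 to Dec 12, 1885 is 871 days.
871 mod 7 = 3, so they are different weekdays.
(Jul 25, 1883 is a Wednesday; Dec 12, 1885 is a Saturday.)

No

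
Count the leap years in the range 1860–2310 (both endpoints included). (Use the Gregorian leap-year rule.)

109

Multiples of 4 in [1860,2310]: 113.
Of those, multiples of 100: 5 (not leap unless ÷400).
Multiples of 400: 1.
Leap years = 113 − 5 + 1 = 109.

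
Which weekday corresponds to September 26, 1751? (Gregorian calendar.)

Sunday

Doomsday rule: the anchor day for the 1700s is Sunday. For year 51: 51÷12 = 4 r 3, and 3÷4 = 0, so 4+3+0 = 7.
Sunday + 7 ≡ Sunday — that's 1751's doomsday.
In September the doomsday date is Sep 5.
Sep 26 is 21 days after Sep 5; 21 mod 7 = 0, so Sunday + 0 = Sunday.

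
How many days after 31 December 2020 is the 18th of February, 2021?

49

Dec 31, 2020 → Jan 31, 2021: 31 days (December has 31).
Jan 31, 2021 → Feb 18, 2021: 18 days.
Total: 49 days.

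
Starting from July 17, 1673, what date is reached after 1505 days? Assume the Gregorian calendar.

August 30, 1677

+365 (one year) → Jul 17, 1674 (1140 left).
+365 (one year) → Jul 17, 1675 (775 left).
+366 (one year; includes Feb 29, 1676) → Jul 17, 1676 (409 left).
+365 (one year) → Jul 17, 1677 (44 left).
Jul has 31 days: +15 → Aug 1, 1677 (29 left).
+29 → Aug 30, 1677.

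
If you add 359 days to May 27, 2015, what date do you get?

May 20, 2016

May has 31 days: +5 → Jun 1, 2015 (354 left).
Jun has 30 days: +30 → Jul 1, 2015 (324 left).
Jul has 31 days: +31 → Aug 1, 2015 (293 left).
Aug has 31 days: +31 → Sep 1, 2015 (262 left).
Sep has 30 days: +30 → Oct 1, 2015 (232 left).
Oct has 31 days: +31 → Nov 1, 2015 (201 left).
Nov has 30 days: +30 → Dec 1, 2015 (171 left).
Dec has 31 days: +31 → Jan 1, 2016 (140 left).
Jan has 31 days: +31 → Feb 1, 2016 (109 left).
Feb has 29 days: +29 → Mar 1, 2016 (80 left).
Mar has 31 days: +31 → Apr 1, 2016 (49 left).
Apr has 30 days: +30 → May 1, 2016 (19 left).
+19 → May 20, 2016.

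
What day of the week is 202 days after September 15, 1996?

First find the weekday of Sep 15, 1996. Doomsday rule: the anchor day for the 1900s is Wednesday. For year 96: 96÷12 = 8 r 0, and 0÷4 = 0, so 8+0+0 = 8.
Wednesday + 8 ≡ Thursday — that's 1996's doomsday.
In September the doomsday date is Sep 5.
Sep 15 is 10 days after Sep 5; 10 mod 7 = 3, so Thursday + 3 = Sunday.
202 mod 7 = 6, so 202 days after a Sunday is Sunday + 6 = Saturday.

Saturday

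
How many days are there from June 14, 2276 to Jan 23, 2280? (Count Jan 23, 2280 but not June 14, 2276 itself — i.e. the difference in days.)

Jun 14, 2276 → Jun 14, 2277: 365 days.
Jun 14, 2277 → Jun 14, 2278: 365 days.
Jun 14, 2278 → Jun 14, 2279: 365 days.
Jun 14, 2279 → Jul 14, 2279: 30 days (June has 30).
Jul 14, 2279 → Aug 14, 2279: 31 days (July has 31).
Aug 14, 2279 → Sep 14, 2279: 31 days (August has 31).
Sep 14, 2279 → Oct 14, 2279: 30 days (September has 30).
Oct 14, 2279 → Nov 14, 2279: 31 days (October has 31).
Nov 14, 2279 → Dec 14, 2279: 30 days (November has 30).
Dec 14, 2279 → Jan 14, 2280: 31 days (December has 31).
Jan 14, 2280 → Jan 23, 2280: 9 days.
Total: 1318 days.

1318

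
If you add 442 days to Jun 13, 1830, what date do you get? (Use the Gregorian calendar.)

August 29, 1831

+365 (one year) → Jun 13, 1831 (77 left).
Jun has 30 days: +18 → Jul 1, 1831 (59 left).
Jul has 31 days: +31 → Aug 1, 1831 (28 left).
+28 → Aug 29, 1831.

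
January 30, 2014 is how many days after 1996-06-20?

Jun 20, 1996 → Jun 20, 1997: 365 days.
Jun 20, 1997 → Jun 20, 1998: 365 days.
Jun 20, 1998 → Jun 20, 1999: 365 days.
Jun 20, 1999 → Jun 20, 2000: 366 days (Feb 29, 2000 is in that span).
Jun 20, 2000 → Jun 20, 2001: 365 days.
Jun 20, 2001 → Jun 20, 2002: 365 days.
Jun 20, 2002 → Jun 20, 2003: 365 days.
Jun 20, 2003 → Jun 20, 2004: 366 days (Feb 29, 2004 is in that span).
Jun 20, 2004 → Jun 20, 2005: 365 days.
Jun 20, 2005 → Jun 20, 2006: 365 days.
Jun 20, 2006 → Jun 20, 2007: 365 days.
Jun 20, 2007 → Jun 20, 2008: 366 days (Feb 29, 2008 is in that span).
Jun 20, 2008 → Jun 20, 2009: 365 days.
Jun 20, 2009 → Jun 20, 2010: 365 days.
Jun 20, 2010 → Jun 20, 2011: 365 days.
Jun 20, 2011 → Jun 20, 2012: 366 days (Feb 29, 2012 is in that span).
Jun 20, 2012 → Jun 20, 2013: 365 days.
Jun 20, 2013 → Jul 20, 2013: 30 days (June has 30).
Jul 20, 2013 → Aug 20, 2013: 31 days (July has 31).
Aug 20, 2013 → Sep 20, 2013: 31 days (August has 31).
Sep 20, 2013 → Oct 20, 2013: 30 days (September has 30).
Oct 20, 2013 → Nov 20, 2013: 31 days (October has 31).
Nov 20, 2013 → Dec 20, 2013: 30 days (November has 30).
Dec 20, 2013 → Jan 20, 2014: 31 days (December has 31).
Jan 20, 2014 → Jan 30, 2014: 10 days.
Total: 6433 days.

6433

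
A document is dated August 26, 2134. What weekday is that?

January 1, 2134 is a Friday.
Jan 1, 2134 → Feb 1, 2134: 31 days (January has 31).
Feb 1, 2134 → Mar 1, 2134: 28 days (February has 28).
Mar 1, 2134 → Apr 1, 2134: 31 days (March has 31).
Apr 1, 2134 → May 1, 2134: 30 days (April has 30).
May 1, 2134 → Jun 1, 2134: 31 days (May has 31).
Jun 1, 2134 → Jul 1, 2134: 30 days (June has 30).
Jul 1, 2134 → Aug 1, 2134: 31 days (July has 31).
Aug 1, 2134 → Aug 26, 2134: 25 days.
Total: 237 days.
237 mod 7 = 6, so Friday + 6 = Thursday.

Thursday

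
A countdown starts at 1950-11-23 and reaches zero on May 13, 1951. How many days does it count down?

Nov 23, 1950 → Dec 23, 1950: 30 days (November has 30).
Dec 23, 1950 → Jan 23, 1951: 31 days (December has 31).
Jan 23, 1951 → Feb 23, 1951: 31 days (January has 31).
Feb 23, 1951 → Mar 23, 1951: 28 days (February has 28).
Mar 23, 1951 → Apr 23, 1951: 31 days (March has 31).
Apr 23, 1951 → May 13, 1951: 20 days.
Total: 171 days.

171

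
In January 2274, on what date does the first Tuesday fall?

January 1, 2274 is a Thursday.
The first Tuesday is therefore January 6 (5 days later).

January 6, 2274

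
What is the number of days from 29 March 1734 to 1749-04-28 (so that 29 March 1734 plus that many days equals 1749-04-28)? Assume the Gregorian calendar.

5509

Mar 29, 1734 → Mar 29, 1735: 365 days.
Mar 29, 1735 → Mar 29, 1736: 366 days (Feb 29, 1736 is in that span).
Mar 29, 1736 → Mar 29, 1737: 365 days.
Mar 29, 1737 → Mar 29, 1738: 365 days.
Mar 29, 1738 → Mar 29, 1739: 365 days.
Mar 29, 1739 → Mar 29, 1740: 366 days (Feb 29, 1740 is in that span).
Mar 29, 1740 → Mar 29, 1741: 365 days.
Mar 29, 1741 → Mar 29, 1742: 365 days.
Mar 29, 1742 → Mar 29, 1743: 365 days.
Mar 29, 1743 → Mar 29, 1744: 366 days (Feb 29, 1744 is in that span).
Mar 29, 1744 → Mar 29, 1745: 365 days.
Mar 29, 1745 → Mar 29, 1746: 365 days.
Mar 29, 1746 → Mar 29, 1747: 365 days.
Mar 29, 1747 → Mar 29, 1748: 366 days (Feb 29, 1748 is in that span).
Mar 29, 1748 → Apr 29, 1748: 31 days (March has 31).
Apr 29, 1748 → May 29, 1748: 30 days (April has 30).
May 29, 1748 → Jun 29, 1748: 31 days (May has 31).
Jun 29, 1748 → Jul 29, 1748: 30 days (June has 30).
Jul 29, 1748 → Aug 29, 1748: 31 days (July has 31).
Aug 29, 1748 → Sep 29, 1748: 31 days (August has 31).
Sep 29, 1748 → Oct 29, 1748: 30 days (September has 30).
Oct 29, 1748 → Nov 29, 1748: 31 days (October has 31).
Nov 29, 1748 → Dec 29, 1748: 30 days (November has 30).
Dec 29, 1748 → Jan 29, 1749: 31 days (December has 31).
Jan 29, 1749 → Feb 28, 1749: 30 days (January has 31).
Feb 28, 1749 → Mar 28, 1749: 28 days (February has 28).
Mar 28, 1749 → Apr 28, 1749: 31 days.
Total: 5509 days.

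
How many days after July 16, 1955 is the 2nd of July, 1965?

Jul 16, 1955 → Jul 16, 1956: 366 days (Feb 29, 1956 is in that span).
Jul 16, 1956 → Jul 16, 1957: 365 days.
Jul 16, 1957 → Jul 16, 1958: 365 days.
Jul 16, 1958 → Jul 16, 1959: 365 days.
Jul 16, 1959 → Jul 16, 1960: 366 days (Feb 29, 1960 is in that span).
Jul 16, 1960 → Jul 16, 1961: 365 days.
Jul 16, 1961 → Jul 16, 1962: 365 days.
Jul 16, 1962 → Jul 16, 1963: 365 days.
Jul 16, 1963 → Jul 16, 1964: 366 days (Feb 29, 1964 is in that span).
Jul 16, 1964 → Aug 16, 1964: 31 days (July has 31).
Aug 16, 1964 → Sep 16, 1964: 31 days (August has 31).
Sep 16, 1964 → Oct 16, 1964: 30 days (September has 30).
Oct 16, 1964 → Nov 16, 1964: 31 days (October has 31).
Nov 16, 1964 → Dec 16, 1964: 30 days (November has 30).
Dec 16, 1964 → Jan 16, 1965: 31 days (December has 31).
Jan 16, 1965 → Feb 16, 1965: 31 days (January has 31).
Feb 16, 1965 → Mar 16, 1965: 28 days (February has 28).
Mar 16, 1965 → Apr 16, 1965: 31 days (March has 31).
Apr 16, 1965 → May 16, 1965: 30 days (April has 30).
May 16, 1965 → Jun 16, 1965: 31 days (May has 31).
Jun 16, 1965 → Jul 2, 1965: 16 days.
Total: 3639 days.

3639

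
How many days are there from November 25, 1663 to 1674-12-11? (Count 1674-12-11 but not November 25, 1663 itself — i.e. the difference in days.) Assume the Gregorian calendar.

Nov 25, 1663 → Nov 25, 1664: 366 days (Feb 29, 1664 is in that span).
Nov 25, 1664 → Nov 25, 1665: 365 days.
Nov 25, 1665 → Nov 25, 1666: 365 days.
Nov 25, 1666 → Nov 25, 1667: 365 days.
Nov 25, 1667 → Nov 25, 1668: 366 days (Feb 29, 1668 is in that span).
Nov 25, 1668 → Nov 25, 1669: 365 days.
Nov 25, 1669 → Nov 25, 1670: 365 days.
Nov 25, 1670 → Nov 25, 1671: 365 days.
Nov 25, 1671 → Nov 25, 1672: 366 days (Feb 29, 1672 is in that span).
Nov 25, 1672 → Nov 25, 1673: 365 days.
Nov 25, 1673 → Dec 25, 1673: 30 days (November has 30).
Dec 25, 1673 → Jan 25, 1674: 31 days (December has 31).
Jan 25, 1674 → Feb 25, 1674: 31 days (January has 31).
Feb 25, 1674 → Mar 25, 1674: 28 days (February has 28).
Mar 25, 1674 → Apr 25, 1674: 31 days (March has 31).
Apr 25, 1674 → May 25, 1674: 30 days (April has 30).
May 25, 1674 → Jun 25, 1674: 31 days (May has 31).
Jun 25, 1674 → Jul 25, 1674: 30 days (June has 30).
Jul 25, 1674 → Aug 25, 1674: 31 days (July has 31).
Aug 25, 1674 → Sep 25, 1674: 31 days (August has 31).
Sep 25, 1674 → Oct 25, 1674: 30 days (September has 30).
Oct 25, 1674 → Nov 25, 1674: 31 days (October has 31).
Nov 25, 1674 → Dec 11, 1674: 16 days.
Total: 4034 days.

4034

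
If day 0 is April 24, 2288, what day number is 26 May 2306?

Apr 24, 2288 → Apr 24, 2289: 365 days.
Apr 24, 2289 → Apr 24, 2290: 365 days.
Apr 24, 2290 → Apr 24, 2291: 365 days.
Apr 24, 2291 → Apr 24, 2292: 366 days (Feb 29, 2292 is in that span).
Apr 24, 2292 → Apr 24, 2293: 365 days.
Apr 24, 2293 → Apr 24, 2294: 365 days.
Apr 24, 2294 → Apr 24, 2295: 365 days.
Apr 24, 2295 → Apr 24, 2296: 366 days (Feb 29, 2296 is in that span).
Apr 24, 2296 → Apr 24, 2297: 365 days.
Apr 24, 2297 → Apr 24, 2298: 365 days.
Apr 24, 2298 → Apr 24, 2299: 365 days.
Apr 24, 2299 → Apr 24, 2300: 365 days.
Apr 24, 2300 → Apr 24, 2301: 365 days.
Apr 24, 2301 → Apr 24, 2302: 365 days.
Apr 24, 2302 → Apr 24, 2303: 365 days.
Apr 24, 2303 → Apr 24, 2304: 366 days (Feb 29, 2304 is in that span).
Apr 24, 2304 → Apr 24, 2305: 365 days.
Apr 24, 2305 → May 24, 2305: 30 days (April has 30).
May 24, 2305 → Jun 24, 2305: 31 days (May has 31).
Jun 24, 2305 → Jul 24, 2305: 30 days (June has 30).
Jul 24, 2305 → Aug 24, 2305: 31 days (July has 31).
Aug 24, 2305 → Sep 24, 2305: 31 days (August has 31).
Sep 24, 2305 → Oct 24, 2305: 30 days (September has 30).
Oct 24, 2305 → Nov 24, 2305: 31 days (October has 31).
Nov 24, 2305 → Dec 24, 2305: 30 days (November has 30).
Dec 24, 2305 → Jan 24, 2306: 31 days (December has 31).
Jan 24, 2306 → Feb 24, 2306: 31 days (January has 31).
Feb 24, 2306 → Mar 24, 2306: 28 days (February has 28).
Mar 24, 2306 → Apr 24, 2306: 31 days (March has 31).
Apr 24, 2306 → May 24, 2306: 30 days (April has 30).
May 24, 2306 → May 26, 2306: 2 days.
Total: 6605 days.

6605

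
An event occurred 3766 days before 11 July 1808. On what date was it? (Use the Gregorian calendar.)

March 19, 1798

−366 (one year; includes Feb 29, 1808) → Jul 11, 1807 (3400 left).
−365 (one year) → Jul 11, 1806 (3035 left).
−365 (one year) → Jul 11, 1805 (2670 left).
−365 (one year) → Jul 11, 1804 (2305 left).
−366 (one year; includes Feb 29, 1804) → Jul 11, 1803 (1939 left).
−365 (one year) → Jul 11, 1802 (1574 left).
−365 (one year) → Jul 11, 1801 (1209 left).
−365 (one year) → Jul 11, 1800 (844 left).
−365 (one year) → Jul 11, 1799 (479 left).
−365 (one year) → Jul 11, 1798 (114 left).
−11 → Jun 30, 1798 (end of Jun, 30 days; 103 left).
−30 → May 31, 1798 (end of May, 31 days; 73 left).
−31 → Apr 30, 1798 (end of Apr, 30 days; 42 left).
−30 → Mar 31, 1798 (end of Mar, 31 days; 12 left).
−12 → Mar 19, 1798.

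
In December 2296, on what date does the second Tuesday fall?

December 1, 2296 is a Tuesday.
The first Tuesday is therefore December 1 (same day).
The second Tuesday is 1 + 1×7 = December 8.

December 8, 2296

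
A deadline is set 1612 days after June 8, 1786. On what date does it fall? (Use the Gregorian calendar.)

November 6, 1790

+365 (one year) → Jun 8, 1787 (1247 left).
+366 (one year; includes Feb 29, 1788) → Jun 8, 1788 (881 left).
+365 (one year) → Jun 8, 1789 (516 left).
+365 (one year) → Jun 8, 1790 (151 left).
Jun has 30 days: +23 → Jul 1, 1790 (128 left).
Jul has 31 days: +31 → Aug 1, 1790 (97 left).
Aug has 31 days: +31 → Sep 1, 1790 (66 left).
Sep has 30 days: +30 → Oct 1, 1790 (36 left).
Oct has 31 days: +31 → Nov 1, 1790 (5 left).
+5 → Nov 6, 1790.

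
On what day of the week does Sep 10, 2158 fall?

Doomsday rule: the anchor day for the 2100s is Sunday. For year 58: 58÷12 = 4 r 10, and 10÷4 = 2, so 4+10+2 = 16.
Sunday + 16 ≡ Tuesday — that's 2158's doomsday.
In September the doomsday date is Sep 5.
Sep 10 is 5 days after Sep 5; 5 mod 7 = 5, so Tuesday + 5 = Sunday.

Sunday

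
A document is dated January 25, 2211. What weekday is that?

Doomsday rule: the anchor day for the 2200s is Friday. For year 11: 11÷12 = 0 r 11, and 11÷4 = 2, so 0+11+2 = 13.
Friday + 13 ≡ Thursday — that's 2211's doomsday.
In January the doomsday date is Jan 3 (2211 is not a leap year).
Jan 25 is 22 days after Jan 3; 22 mod 7 = 1, so Thursday + 1 = Friday.

Friday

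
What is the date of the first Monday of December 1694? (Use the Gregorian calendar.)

December 1, 1694 is a Wednesday.
The first Monday is therefore December 6 (5 days later).

December 6, 1694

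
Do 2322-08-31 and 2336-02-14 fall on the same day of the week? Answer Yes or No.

From Aug 31, 2322 to Feb 14, 2336 is 4915 days.
4915 mod 7 = 1, so they are different weekdays.
(Aug 31, 2322 is a Thursday; Feb 14, 2336 is a Friday.)

No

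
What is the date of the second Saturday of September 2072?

September 1, 2072 is a Thursday.
The first Saturday is therefore September 3 (2 days later).
The second Saturday is 3 + 1×7 = September 10.

September 10, 2072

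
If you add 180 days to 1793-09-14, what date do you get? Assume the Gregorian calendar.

March 13, 1794

Sep has 30 days: +17 → Oct 1, 1793 (163 left).
Oct has 31 days: +31 → Nov 1, 1793 (132 left).
Nov has 30 days: +30 → Dec 1, 1793 (102 left).
Dec has 31 days: +31 → Jan 1, 1794 (71 left).
Jan has 31 days: +31 → Feb 1, 1794 (40 left).
Feb has 28 days: +28 → Mar 1, 1794 (12 left).
+12 → Mar 13, 1794.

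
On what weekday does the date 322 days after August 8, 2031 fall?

Friday

Aug 8, 2031 is a Friday.
322 mod 7 = 0, so 322 days after a Friday is Friday + 0 = Friday.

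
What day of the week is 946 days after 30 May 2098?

Saturday

First find the weekday of May 30, 2098. Doomsday rule: the anchor day for the 2000s is Tuesday. For year 98: 98÷12 = 8 r 2, and 2÷4 = 0, so 8+2+0 = 10.
Tuesday + 10 ≡ Friday — that's 2098's doomsday.
In May the doomsday date is May 9.
May 30 is 21 days after May 9; 21 mod 7 = 0, so Friday + 0 = Friday.
946 mod 7 = 1, so 946 days after a Friday is Friday + 1 = Saturday.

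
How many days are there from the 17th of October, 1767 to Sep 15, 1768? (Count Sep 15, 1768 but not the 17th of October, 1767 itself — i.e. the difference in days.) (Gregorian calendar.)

334

Oct 17, 1767 → Nov 17, 1767: 31 days (October has 31).
Nov 17, 1767 → Dec 17, 1767: 30 days (November has 30).
Dec 17, 1767 → Jan 17, 1768: 31 days (December has 31).
Jan 17, 1768 → Feb 17, 1768: 31 days (January has 31).
Feb 17, 1768 → Mar 17, 1768: 29 days (February has 29).
Mar 17, 1768 → Apr 17, 1768: 31 days (March has 31).
Apr 17, 1768 → May 17, 1768: 30 days (April has 30).
May 17, 1768 → Jun 17, 1768: 31 days (May has 31).
Jun 17, 1768 → Jul 17, 1768: 30 days (June has 30).
Jul 17, 1768 → Aug 17, 1768: 31 days (July has 31).
Aug 17, 1768 → Sep 15, 1768: 29 days.
Total: 334 days.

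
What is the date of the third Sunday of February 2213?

February 21, 2213

February 1, 2213 is a Monday.
The first Sunday is therefore February 7 (6 days later).
The third Sunday is 7 + 2×7 = February 21.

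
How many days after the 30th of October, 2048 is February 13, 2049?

Oct 30, 2048 → Nov 30, 2048: 31 days (October has 31).
Nov 30, 2048 → Dec 30, 2048: 30 days (November has 30).
Dec 30, 2048 → Jan 30, 2049: 31 days (December has 31).
Jan 30, 2049 → Feb 13, 2049: 14 days.
Total: 106 days.

106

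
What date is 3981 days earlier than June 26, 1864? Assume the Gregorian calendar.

−366 (one year; includes Feb 29, 1864) → Jun 26, 1863 (3615 left).
−365 (one year) → Jun 26, 1862 (3250 left).
−365 (one year) → Jun 26, 1861 (2885 left).
−365 (one year) → Jun 26, 1860 (2520 left).
−366 (one year; includes Feb 29, 1860) → Jun 26, 1859 (2154 left).
−365 (one year) → Jun 26, 1858 (1789 left).
−365 (one year) → Jun 26, 1857 (1424 left).
−365 (one year) → Jun 26, 1856 (1059 left).
−366 (one year; includes Feb 29, 1856) → Jun 26, 1855 (693 left).
−365 (one year) → Jun 26, 1854 (328 left).
−26 → May 31, 1854 (end of May, 31 days; 302 left).
−31 → Apr 30, 1854 (end of Apr, 30 days; 271 left).
−30 → Mar 31, 1854 (end of Mar, 31 days; 241 left).
−31 → Feb 28, 1854 (end of Feb, 28 days; 210 left).
−28 → Jan 31, 1854 (end of Jan, 31 days; 182 left).
−31 → Dec 31, 1853 (end of Dec, 31 days; 151 left).
−31 → Nov 30, 1853 (end of Nov, 30 days; 120 left).
−30 → Oct 31, 1853 (end of Oct, 31 days; 90 left).
−31 → Sep 30, 1853 (end of Sep, 30 days; 59 left).
−30 → Aug 31, 1853 (end of Aug, 31 days; 29 left).
−29 → Aug 2, 1853.

August 2, 1853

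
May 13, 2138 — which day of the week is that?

Tuesday

January 1, 2138 is a Wednesday.
Jan 1, 2138 → Feb 1, 2138: 31 days (January has 31).
Feb 1, 2138 → Mar 1, 2138: 28 days (February has 28).
Mar 1, 2138 → Apr 1, 2138: 31 days (March has 31).
Apr 1, 2138 → May 1, 2138: 30 days (April has 30).
May 1, 2138 → May 13, 2138: 12 days.
Total: 132 days.
132 mod 7 = 6, so Wednesday + 6 = Tuesday.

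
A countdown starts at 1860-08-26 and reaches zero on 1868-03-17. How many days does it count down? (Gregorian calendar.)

2760

Aug 26, 1860 → Aug 26, 1861: 365 days.
Aug 26, 1861 → Aug 26, 1862: 365 days.
Aug 26, 1862 → Aug 26, 1863: 365 days.
Aug 26, 1863 → Aug 26, 1864: 366 days (Feb 29, 1864 is in that span).
Aug 26, 1864 → Aug 26, 1865: 365 days.
Aug 26, 1865 → Aug 26, 1866: 365 days.
Aug 26, 1866 → Aug 26, 1867: 365 days.
Aug 26, 1867 → Sep 26, 1867: 31 days (August has 31).
Sep 26, 1867 → Oct 26, 1867: 30 days (September has 30).
Oct 26, 1867 → Nov 26, 1867: 31 days (October has 31).
Nov 26, 1867 → Dec 26, 1867: 30 days (November has 30).
Dec 26, 1867 → Jan 26, 1868: 31 days (December has 31).
Jan 26, 1868 → Feb 26, 1868: 31 days (January has 31).
Feb 26, 1868 → Mar 17, 1868: 20 days.
Total: 2760 days.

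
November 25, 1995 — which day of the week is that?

Doomsday rule: the anchor day for the 1900s is Wednesday. For year 95: 95÷12 = 7 r 11, and 11÷4 = 2, so 7+11+2 = 20.
Wednesday + 20 ≡ Tuesday — that's 1995's doomsday.
In November the doomsday date is Nov 7.
Nov 25 is 18 days after Nov 7; 18 mod 7 = 4, so Tuesday + 4 = Saturday.

Saturday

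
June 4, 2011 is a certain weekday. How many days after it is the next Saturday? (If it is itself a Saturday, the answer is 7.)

Jun 4, 2011 is a Saturday.
From Saturday to the next Saturday is 7 days.

7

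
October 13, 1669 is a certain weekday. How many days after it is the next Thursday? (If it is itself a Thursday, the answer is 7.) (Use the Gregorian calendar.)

Oct 13, 1669 is a Sunday.
From Sunday to the next Thursday is 4 days.

4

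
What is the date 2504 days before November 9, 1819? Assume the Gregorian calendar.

December 31, 1812

−365 (one year) → Nov 9, 1818 (2139 left).
−365 (one year) → Nov 9, 1817 (1774 left).
−365 (one year) → Nov 9, 1816 (1409 left).
−366 (one year; includes Feb 29, 1816) → Nov 9, 1815 (1043 left).
−365 (one year) → Nov 9, 1814 (678 left).
−365 (one year) → Nov 9, 1813 (313 left).
−9 → Oct 31, 1813 (end of Oct, 31 days; 304 left).
−31 → Sep 30, 1813 (end of Sep, 30 days; 273 left).
−30 → Aug 31, 1813 (end of Aug, 31 days; 243 left).
−31 → Jul 31, 1813 (end of Jul, 31 days; 212 left).
−31 → Jun 30, 1813 (end of Jun, 30 days; 181 left).
−30 → May 31, 1813 (end of May, 31 days; 151 left).
−31 → Apr 30, 1813 (end of Apr, 30 days; 120 left).
−30 → Mar 31, 1813 (end of Mar, 31 days; 90 left).
−31 → Feb 28, 1813 (end of Feb, 28 days; 59 left).
−28 → Jan 31, 1813 (end of Jan, 31 days; 31 left).
−31 → Dec 31, 1812 (end of Dec, 31 days; 0 left).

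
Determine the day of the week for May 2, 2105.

Saturday

Doomsday rule: the anchor day for the 2100s is Sunday. For year 05: 5÷12 = 0 r 5, and 5÷4 = 1, so 0+5+1 = 6.
Sunday + 6 ≡ Saturday — that's 2105's doomsday.
In May the doomsday date is May 9.
May 2 is 7 days before May 9; 7 mod 7 = 0, so Saturday − 0 = Saturday.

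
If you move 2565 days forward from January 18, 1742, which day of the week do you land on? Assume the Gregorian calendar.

Sunday

First find the weekday of Jan 18, 1742. Doomsday rule: the anchor day for the 1700s is Sunday. For year 42: 42÷12 = 3 r 6, and 6÷4 = 1, so 3+6+1 = 10.
Sunday + 10 ≡ Wednesday — that's 1742's doomsday.
In January the doomsday date is Jan 3 (1742 is not a leap year).
Jan 18 is 15 days after Jan 3; 15 mod 7 = 1, so Wednesday + 1 = Thursday.
2565 mod 7 = 3, so 2565 days after a Thursday is Thursday + 3 = Sunday.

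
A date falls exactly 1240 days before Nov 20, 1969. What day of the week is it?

Wednesday

First find the weekday of Nov 20, 1969. Doomsday rule: the anchor day for the 1900s is Wednesday. For year 69: 69÷12 = 5 r 9, and 9÷4 = 2, so 5+9+2 = 16.
Wednesday + 16 ≡ Friday — that's 1969's doomsday.
In November the doomsday date is Nov 7.
Nov 20 is 13 days after Nov 7; 13 mod 7 = 6, so Friday + 6 = Thursday.
1240 mod 7 = 1, so 1240 days before a Thursday is Thursday − 1 = Wednesday.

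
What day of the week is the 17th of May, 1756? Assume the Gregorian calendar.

Monday

Doomsday rule: the anchor day for the 1700s is Sunday. For year 56: 56÷12 = 4 r 8, and 8÷4 = 2, so 4+8+2 = 14.
Sunday + 14 ≡ Sunday — that's 1756's doomsday.
In May the doomsday date is May 9.
May 17 is 8 days after May 9; 8 mod 7 = 1, so Sunday + 1 = Monday.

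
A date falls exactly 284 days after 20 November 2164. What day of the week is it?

Nov 20, 2164 is a Tuesday.
284 mod 7 = 4, so 284 days after a Tuesday is Tuesday + 4 = Saturday.

Saturday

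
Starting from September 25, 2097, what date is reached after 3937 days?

July 7, 2108

+365 (one year) → Sep 25, 2098 (3572 left).
+365 (one year) → Sep 25, 2099 (3207 left).
+365 (one year) → Sep 25, 2100 (2842 left).
+365 (one year) → Sep 25, 2101 (2477 left).
+365 (one year) → Sep 25, 2102 (2112 left).
+365 (one year) → Sep 25, 2103 (1747 left).
+366 (one year; includes Feb 29, 2104) → Sep 25, 2104 (1381 left).
+365 (one year) → Sep 25, 2105 (1016 left).
+365 (one year) → Sep 25, 2106 (651 left).
+365 (one year) → Sep 25, 2107 (286 left).
Sep has 30 days: +6 → Oct 1, 2107 (280 left).
Oct has 31 days: +31 → Nov 1, 2107 (249 left).
Nov has 30 days: +30 → Dec 1, 2107 (219 left).
Dec has 31 days: +31 → Jan 1, 2108 (188 left).
Jan has 31 days: +31 → Feb 1, 2108 (157 left).
Feb has 29 days: +29 → Mar 1, 2108 (128 left).
Mar has 31 days: +31 → Apr 1, 2108 (97 left).
Apr has 30 days: +30 → May 1, 2108 (67 left).
May has 31 days: +31 → Jun 1, 2108 (36 left).
Jun has 30 days: +30 → Jul 1, 2108 (6 left).
+6 → Jul 7, 2108.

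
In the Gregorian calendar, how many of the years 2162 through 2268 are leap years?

26

Multiples of 4 in [2162,2268]: 27.
Of those, multiples of 100: 1 (not leap unless ÷400).
Multiples of 400: 0.
Leap years = 27 − 1 + 0 = 26.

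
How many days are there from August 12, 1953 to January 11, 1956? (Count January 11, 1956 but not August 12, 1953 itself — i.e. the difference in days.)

Aug 12, 1953 → Aug 12, 1954: 365 days.
Aug 12, 1954 → Aug 12, 1955: 365 days.
Aug 12, 1955 → Sep 12, 1955: 31 days (August has 31).
Sep 12, 1955 → Oct 12, 1955: 30 days (September has 30).
Oct 12, 1955 → Nov 12, 1955: 31 days (October has 31).
Nov 12, 1955 → Dec 12, 1955: 30 days (November has 30).
Dec 12, 1955 → Jan 11, 1956: 30 days.
Total: 882 days.

882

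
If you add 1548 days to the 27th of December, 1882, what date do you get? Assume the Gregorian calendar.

+365 (one year) → Dec 27, 1883 (1183 left).
+366 (one year; includes Feb 29, 1884) → Dec 27, 1884 (817 left).
+365 (one year) → Dec 27, 1885 (452 left).
+365 (one year) → Dec 27, 1886 (87 left).
Dec has 31 days: +5 → Jan 1, 1887 (82 left).
Jan has 31 days: +31 → Feb 1, 1887 (51 left).
Feb has 28 days: +28 → Mar 1, 1887 (23 left).
+23 → Mar 24, 1887.

March 24, 1887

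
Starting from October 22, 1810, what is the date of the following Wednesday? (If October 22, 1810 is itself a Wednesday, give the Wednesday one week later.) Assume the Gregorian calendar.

Oct 22, 1810 is a Monday.
From Monday to the next Wednesday is 2 days.
Oct 22, 1810 + 2 = Oct 24, 1810.

October 24, 1810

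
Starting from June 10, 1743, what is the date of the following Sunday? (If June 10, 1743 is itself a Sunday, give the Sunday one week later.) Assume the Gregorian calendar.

Jun 10, 1743 is a Monday.
From Monday to the next Sunday is 6 days.
Jun 10, 1743 + 6 = Jun 16, 1743.

June 16, 1743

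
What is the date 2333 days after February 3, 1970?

June 24, 1976

+365 (one year) → Feb 3, 1971 (1968 left).
+365 (one year) → Feb 3, 1972 (1603 left).
+366 (one year; includes Feb 29, 1972) → Feb 3, 1973 (1237 left).
+365 (one year) → Feb 3, 1974 (872 left).
+365 (one year) → Feb 3, 1975 (507 left).
+365 (one year) → Feb 3, 1976 (142 left).
Feb has 29 days: +27 → Mar 1, 1976 (115 left).
Mar has 31 days: +31 → Apr 1, 1976 (84 left).
Apr has 30 days: +30 → May 1, 1976 (54 left).
May has 31 days: +31 → Jun 1, 1976 (23 left).
+23 → Jun 24, 1976.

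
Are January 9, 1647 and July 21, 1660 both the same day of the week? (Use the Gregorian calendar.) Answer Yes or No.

Yes

From Jan 9, 1647 to Jul 21, 1660 is 4942 days.
4942 mod 7 = 0, so they are the same weekday.
(Jan 9, 1647 is a Wednesday; Jul 21, 1660 is a Wednesday.)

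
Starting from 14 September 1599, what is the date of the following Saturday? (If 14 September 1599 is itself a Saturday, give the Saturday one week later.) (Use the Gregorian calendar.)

September 18, 1599

Sep 14, 1599 is a Tuesday.
From Tuesday to the next Saturday is 4 days.
Sep 14, 1599 + 4 = Sep 18, 1599.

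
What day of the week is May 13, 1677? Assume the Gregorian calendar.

Thursday

Doomsday rule: the anchor day for the 1600s is Tuesday. For year 77: 77÷12 = 6 r 5, and 5÷4 = 1, so 6+5+1 = 12.
Tuesday + 12 ≡ Sunday — that's 1677's doomsday.
In May the doomsday date is May 9.
May 13 is 4 days after May 9; 4 mod 7 = 4, so Sunday + 4 = Thursday.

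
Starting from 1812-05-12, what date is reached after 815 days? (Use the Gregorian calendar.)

+365 (one year) → May 12, 1813 (450 left).
+365 (one year) → May 12, 1814 (85 left).
May has 31 days: +20 → Jun 1, 1814 (65 left).
Jun has 30 days: +30 → Jul 1, 1814 (35 left).
Jul has 31 days: +31 → Aug 1, 1814 (4 left).
+4 → Aug 5, 1814.

August 5, 1814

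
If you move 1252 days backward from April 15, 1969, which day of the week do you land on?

Wednesday

Apr 15, 1969 is a Tuesday.
1252 mod 7 = 6, so 1252 days before a Tuesday is Tuesday − 6 = Wednesday.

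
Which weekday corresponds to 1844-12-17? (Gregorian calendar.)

Doomsday rule: the anchor day for the 1800s is Friday. For year 44: 44÷12 = 3 r 8, and 8÷4 = 2, so 3+8+2 = 13.
Friday + 13 ≡ Thursday — that's 1844's doomsday.
In December the doomsday date is Dec 12.
Dec 17 is 5 days after Dec 12; 5 mod 7 = 5, so Thursday + 5 = Tuesday.

Tuesday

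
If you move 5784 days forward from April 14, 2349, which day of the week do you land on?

Apr 14, 2349 is a Thursday.
5784 mod 7 = 2, so 5784 days after a Thursday is Thursday + 2 = Saturday.

Saturday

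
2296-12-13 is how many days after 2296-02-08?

Feb 8, 2296 → Mar 8, 2296: 29 days (February has 29).
Mar 8, 2296 → Apr 8, 2296: 31 days (March has 31).
Apr 8, 2296 → May 8, 2296: 30 days (April has 30).
May 8, 2296 → Jun 8, 2296: 31 days (May has 31).
Jun 8, 2296 → Jul 8, 2296: 30 days (June has 30).
Jul 8, 2296 → Aug 8, 2296: 31 days (July has 31).
Aug 8, 2296 → Sep 8, 2296: 31 days (August has 31).
Sep 8, 2296 → Oct 8, 2296: 30 days (September has 30).
Oct 8, 2296 → Nov 8, 2296: 31 days (October has 31).
Nov 8, 2296 → Dec 8, 2296: 30 days (November has 30).
Dec 8, 2296 → Dec 13, 2296: 5 days.
Total: 309 days.

309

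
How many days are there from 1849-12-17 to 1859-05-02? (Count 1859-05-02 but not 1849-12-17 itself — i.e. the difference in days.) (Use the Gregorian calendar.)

Dec 17, 1849 → Dec 17, 1850: 365 days.
Dec 17, 1850 → Dec 17, 1851: 365 days.
Dec 17, 1851 → Dec 17, 1852: 366 days (Feb 29, 1852 is in that span).
Dec 17, 1852 → Dec 17, 1853: 365 days.
Dec 17, 1853 → Dec 17, 1854: 365 days.
Dec 17, 1854 → Dec 17, 1855: 365 days.
Dec 17, 1855 → Dec 17, 1856: 366 days (Feb 29, 1856 is in that span).
Dec 17, 1856 → Dec 17, 1857: 365 days.
Dec 17, 1857 → Dec 17, 1858: 365 days.
Dec 17, 1858 → Jan 17, 1859: 31 days (December has 31).
Jan 17, 1859 → Feb 17, 1859: 31 days (January has 31).
Feb 17, 1859 → Mar 17, 1859: 28 days (February has 28).
Mar 17, 1859 → Apr 17, 1859: 31 days (March has 31).
Apr 17, 1859 → May 2, 1859: 15 days.
Total: 3423 days.

3423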